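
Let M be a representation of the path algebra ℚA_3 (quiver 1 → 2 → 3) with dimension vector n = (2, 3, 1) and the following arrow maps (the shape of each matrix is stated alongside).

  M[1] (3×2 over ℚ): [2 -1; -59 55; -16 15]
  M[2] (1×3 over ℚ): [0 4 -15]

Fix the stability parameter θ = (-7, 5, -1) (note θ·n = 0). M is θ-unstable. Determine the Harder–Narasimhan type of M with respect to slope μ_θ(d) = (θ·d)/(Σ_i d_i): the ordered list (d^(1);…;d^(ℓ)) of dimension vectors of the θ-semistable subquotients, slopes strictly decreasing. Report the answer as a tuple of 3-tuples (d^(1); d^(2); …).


Interval decomposition of M: I[1,2], I[1,3], I[2,2].
HN type (ℓ=3): μ^(1)=5; μ^(2)=2; μ^(3)=-7

((0, 2, 0); (0, 1, 1); (2, 0, 0))


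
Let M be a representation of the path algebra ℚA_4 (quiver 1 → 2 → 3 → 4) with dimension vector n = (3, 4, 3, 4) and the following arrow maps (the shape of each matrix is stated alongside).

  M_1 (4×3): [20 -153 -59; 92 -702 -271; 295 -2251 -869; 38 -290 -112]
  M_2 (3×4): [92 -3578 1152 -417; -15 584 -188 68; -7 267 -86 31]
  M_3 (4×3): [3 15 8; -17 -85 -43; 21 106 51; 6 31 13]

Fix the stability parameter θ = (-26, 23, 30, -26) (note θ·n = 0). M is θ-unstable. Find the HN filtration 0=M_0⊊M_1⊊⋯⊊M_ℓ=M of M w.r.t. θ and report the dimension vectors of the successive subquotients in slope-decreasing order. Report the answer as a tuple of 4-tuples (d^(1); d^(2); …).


Interval decomposition of M: I[1,4]^3, I[2,2], I[4,4].
HN type (ℓ=3): μ^(1)=23; μ^(2)=9; μ^(3)=-26

((0, 1, 0, 0); (0, 3, 3, 3); (3, 0, 0, 1))


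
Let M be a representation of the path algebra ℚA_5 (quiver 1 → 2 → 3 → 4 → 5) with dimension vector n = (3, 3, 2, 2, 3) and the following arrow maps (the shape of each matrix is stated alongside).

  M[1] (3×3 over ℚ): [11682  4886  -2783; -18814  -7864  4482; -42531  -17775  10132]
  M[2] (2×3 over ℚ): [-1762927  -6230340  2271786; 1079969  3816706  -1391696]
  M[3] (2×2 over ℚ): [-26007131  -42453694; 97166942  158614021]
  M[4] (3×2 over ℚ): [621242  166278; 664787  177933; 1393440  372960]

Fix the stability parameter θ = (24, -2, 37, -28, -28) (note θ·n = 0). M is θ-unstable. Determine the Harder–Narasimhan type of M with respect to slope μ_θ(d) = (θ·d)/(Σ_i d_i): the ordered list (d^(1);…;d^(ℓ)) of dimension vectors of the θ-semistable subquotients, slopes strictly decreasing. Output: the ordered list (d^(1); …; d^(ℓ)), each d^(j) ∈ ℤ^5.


Barcode: M ≅ I[1,2], I[1,4], I[1,5], I[5,5]^2. HN layers by μ_θ (4 steps, strictly decreasing):
  μ^(1)=11; μ^(2)=31/4; μ^(3)=3/5; μ^(4)=-28

((1, 1, 0, 0, 0); (1, 1, 1, 1, 0); (1, 1, 1, 1, 1); (0, 0, 0, 0, 2))


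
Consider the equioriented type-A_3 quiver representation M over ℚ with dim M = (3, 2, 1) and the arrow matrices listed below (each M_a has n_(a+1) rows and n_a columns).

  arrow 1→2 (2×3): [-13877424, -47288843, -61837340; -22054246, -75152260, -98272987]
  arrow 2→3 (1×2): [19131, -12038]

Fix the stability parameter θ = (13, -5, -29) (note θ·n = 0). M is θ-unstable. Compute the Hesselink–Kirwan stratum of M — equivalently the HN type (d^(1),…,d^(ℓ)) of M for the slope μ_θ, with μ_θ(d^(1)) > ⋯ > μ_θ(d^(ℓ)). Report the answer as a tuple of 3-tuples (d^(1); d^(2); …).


Barcode: M ≅ I[1,1], I[1,2], I[1,3]. HN layers by μ_θ (3 steps, strictly decreasing):
  μ^(1)=13; μ^(2)=4; μ^(3)=-7

((1, 0, 0); (1, 1, 0); (1, 1, 1))


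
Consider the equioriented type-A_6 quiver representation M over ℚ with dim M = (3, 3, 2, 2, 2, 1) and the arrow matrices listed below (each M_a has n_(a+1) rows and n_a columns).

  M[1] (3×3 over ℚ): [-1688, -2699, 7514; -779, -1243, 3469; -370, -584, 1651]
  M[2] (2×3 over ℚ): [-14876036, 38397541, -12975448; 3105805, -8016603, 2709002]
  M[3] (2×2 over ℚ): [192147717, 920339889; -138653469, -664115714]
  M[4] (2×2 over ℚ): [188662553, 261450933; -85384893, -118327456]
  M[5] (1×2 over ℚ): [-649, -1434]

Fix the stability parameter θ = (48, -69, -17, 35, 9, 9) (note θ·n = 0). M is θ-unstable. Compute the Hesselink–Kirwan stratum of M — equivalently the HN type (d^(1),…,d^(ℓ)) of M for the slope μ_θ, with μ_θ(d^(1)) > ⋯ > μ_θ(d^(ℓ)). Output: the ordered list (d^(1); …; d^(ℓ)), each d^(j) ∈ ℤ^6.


Barcode: M ≅ I[1,2], I[1,5], I[1,6]. HN layers by μ_θ (4 steps, strictly decreasing):
  μ^(1)=22; μ^(2)=53/3; μ^(3)=-21/2; μ^(4)=-38/3

((0, 0, 0, 1, 1, 0); (0, 0, 0, 1, 1, 1); (1, 1, 0, 0, 0, 0); (2, 2, 2, 0, 0, 0))


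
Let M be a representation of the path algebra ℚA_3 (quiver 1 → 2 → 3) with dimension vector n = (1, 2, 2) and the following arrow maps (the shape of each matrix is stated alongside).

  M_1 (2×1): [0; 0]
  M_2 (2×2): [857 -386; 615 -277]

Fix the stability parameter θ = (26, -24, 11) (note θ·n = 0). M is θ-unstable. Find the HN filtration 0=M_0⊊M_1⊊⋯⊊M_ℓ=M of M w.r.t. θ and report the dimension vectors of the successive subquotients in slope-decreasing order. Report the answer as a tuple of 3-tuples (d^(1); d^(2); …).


Barcode: M ≅ I[1,1], I[2,3]^2. HN layers by μ_θ (3 steps, strictly decreasing):
  μ^(1)=26; μ^(2)=11; μ^(3)=-24

((1, 0, 0); (0, 0, 2); (0, 2, 0))


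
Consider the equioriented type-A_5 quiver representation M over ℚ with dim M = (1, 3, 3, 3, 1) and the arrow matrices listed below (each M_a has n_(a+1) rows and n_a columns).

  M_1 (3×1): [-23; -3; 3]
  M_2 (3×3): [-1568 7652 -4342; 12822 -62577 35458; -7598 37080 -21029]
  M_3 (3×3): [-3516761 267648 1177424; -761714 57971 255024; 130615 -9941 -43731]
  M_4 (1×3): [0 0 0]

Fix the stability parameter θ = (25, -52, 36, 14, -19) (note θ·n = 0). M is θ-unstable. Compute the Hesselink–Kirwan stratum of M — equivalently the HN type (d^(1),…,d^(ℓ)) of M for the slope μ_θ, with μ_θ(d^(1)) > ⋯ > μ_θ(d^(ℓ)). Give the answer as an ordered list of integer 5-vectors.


Barcode: M ≅ I[1,4], I[2,4]^2, I[5,5]. HN layers by μ_θ (4 steps, strictly decreasing):
  μ^(1)=25; μ^(2)=-27/2; μ^(3)=-19; μ^(4)=-52

((0, 0, 3, 3, 0); (1, 1, 0, 0, 0); (0, 0, 0, 0, 1); (0, 2, 0, 0, 0))


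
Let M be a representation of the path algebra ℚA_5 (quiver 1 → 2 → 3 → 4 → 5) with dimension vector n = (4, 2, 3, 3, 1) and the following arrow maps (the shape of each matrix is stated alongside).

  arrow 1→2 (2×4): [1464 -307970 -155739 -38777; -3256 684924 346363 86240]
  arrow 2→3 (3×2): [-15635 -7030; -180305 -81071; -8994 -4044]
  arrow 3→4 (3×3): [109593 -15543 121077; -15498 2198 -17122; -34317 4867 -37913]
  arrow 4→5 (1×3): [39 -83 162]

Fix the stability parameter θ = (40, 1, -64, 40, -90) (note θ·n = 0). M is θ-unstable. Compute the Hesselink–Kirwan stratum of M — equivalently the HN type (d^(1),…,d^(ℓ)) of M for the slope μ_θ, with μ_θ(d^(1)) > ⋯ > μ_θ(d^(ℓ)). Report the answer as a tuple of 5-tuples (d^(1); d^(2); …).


Barcode: M ≅ I[1,1]^2, I[1,3], I[1,5], I[3,3], I[4,4]^2. HN layers by μ_θ (4 steps, strictly decreasing):
  μ^(1)=40; μ^(2)=-23/3; μ^(3)=-73/5; μ^(4)=-64

((2, 0, 0, 2, 0); (1, 1, 1, 0, 0); (1, 1, 1, 1, 1); (0, 0, 1, 0, 0))


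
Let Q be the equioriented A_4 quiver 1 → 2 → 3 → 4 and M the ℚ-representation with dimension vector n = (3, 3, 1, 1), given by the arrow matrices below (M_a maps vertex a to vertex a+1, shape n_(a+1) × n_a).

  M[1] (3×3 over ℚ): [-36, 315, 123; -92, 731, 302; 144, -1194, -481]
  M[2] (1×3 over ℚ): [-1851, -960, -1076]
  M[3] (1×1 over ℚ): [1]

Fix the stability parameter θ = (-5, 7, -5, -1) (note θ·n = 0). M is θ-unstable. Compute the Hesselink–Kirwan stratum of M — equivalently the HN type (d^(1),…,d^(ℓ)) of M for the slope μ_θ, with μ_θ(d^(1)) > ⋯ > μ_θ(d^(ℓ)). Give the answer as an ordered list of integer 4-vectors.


Barcode: M ≅ I[1,1], I[1,2], I[1,4], I[2,2]. HN layers by μ_θ (3 steps, strictly decreasing):
  μ^(1)=7; μ^(2)=1/3; μ^(3)=-5

((0, 2, 0, 0); (0, 1, 1, 1); (3, 0, 0, 0))


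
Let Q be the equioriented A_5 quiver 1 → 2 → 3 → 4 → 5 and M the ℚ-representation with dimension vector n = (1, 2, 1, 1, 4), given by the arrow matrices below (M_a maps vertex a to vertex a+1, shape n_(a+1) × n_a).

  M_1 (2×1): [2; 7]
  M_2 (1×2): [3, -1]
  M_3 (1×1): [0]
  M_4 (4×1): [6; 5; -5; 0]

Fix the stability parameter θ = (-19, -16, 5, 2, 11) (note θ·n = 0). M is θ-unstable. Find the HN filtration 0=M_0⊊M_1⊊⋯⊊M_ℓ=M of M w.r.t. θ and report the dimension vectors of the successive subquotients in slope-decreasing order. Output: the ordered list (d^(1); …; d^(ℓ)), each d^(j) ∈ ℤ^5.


Barcode: M ≅ I[1,3], I[2,2], I[4,5], I[5,5]^3. HN layers by μ_θ (5 steps, strictly decreasing):
  μ^(1)=11; μ^(2)=5; μ^(3)=2; μ^(4)=-16; μ^(5)=-19

((0, 0, 0, 0, 4); (0, 0, 1, 0, 0); (0, 0, 0, 1, 0); (0, 2, 0, 0, 0); (1, 0, 0, 0, 0))


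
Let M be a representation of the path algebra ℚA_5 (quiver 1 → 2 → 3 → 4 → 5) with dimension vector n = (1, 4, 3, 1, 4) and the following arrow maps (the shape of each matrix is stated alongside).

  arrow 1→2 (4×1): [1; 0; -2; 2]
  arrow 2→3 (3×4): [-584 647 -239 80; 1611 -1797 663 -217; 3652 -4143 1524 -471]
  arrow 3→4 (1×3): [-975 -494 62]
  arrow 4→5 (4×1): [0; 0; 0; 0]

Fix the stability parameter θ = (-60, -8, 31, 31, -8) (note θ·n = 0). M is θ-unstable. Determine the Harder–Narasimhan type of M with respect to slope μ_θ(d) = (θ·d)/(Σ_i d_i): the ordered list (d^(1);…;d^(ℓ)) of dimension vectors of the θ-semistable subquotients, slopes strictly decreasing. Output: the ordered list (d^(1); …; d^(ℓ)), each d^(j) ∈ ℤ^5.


Barcode: M ≅ I[1,3], I[2,2], I[2,3], I[2,4], I[5,5]^4. HN layers by μ_θ (3 steps, strictly decreasing):
  μ^(1)=31; μ^(2)=-8; μ^(3)=-60

((0, 0, 3, 1, 0); (0, 4, 0, 0, 4); (1, 0, 0, 0, 0))


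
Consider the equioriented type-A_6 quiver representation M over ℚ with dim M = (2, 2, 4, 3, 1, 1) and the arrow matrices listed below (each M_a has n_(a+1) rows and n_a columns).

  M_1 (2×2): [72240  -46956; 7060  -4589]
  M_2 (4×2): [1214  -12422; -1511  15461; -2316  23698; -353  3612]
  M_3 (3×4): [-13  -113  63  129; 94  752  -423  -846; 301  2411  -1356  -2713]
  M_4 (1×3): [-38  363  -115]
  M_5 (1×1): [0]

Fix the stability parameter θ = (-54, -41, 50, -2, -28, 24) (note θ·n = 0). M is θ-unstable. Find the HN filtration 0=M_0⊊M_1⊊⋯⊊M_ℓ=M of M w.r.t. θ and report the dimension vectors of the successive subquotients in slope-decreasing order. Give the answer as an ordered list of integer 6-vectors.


Via rank(M_{q-1}∘⋯∘M_p): M ≅ I[1,1], I[1,5], I[2,4], I[3,3]^2, I[4,4], I[6,6].
μ_θ-semistable layers: μ^(1)=50; μ^(2)=24; μ^(3)=20/3; μ^(4)=-2; μ^(5)=-41; μ^(6)=-54

((0, 0, 2, 0, 0, 0); (0, 0, 1, 1, 0, 1); (0, 0, 1, 1, 1, 0); (0, 0, 0, 1, 0, 0); (0, 2, 0, 0, 0, 0); (2, 0, 0, 0, 0, 0))


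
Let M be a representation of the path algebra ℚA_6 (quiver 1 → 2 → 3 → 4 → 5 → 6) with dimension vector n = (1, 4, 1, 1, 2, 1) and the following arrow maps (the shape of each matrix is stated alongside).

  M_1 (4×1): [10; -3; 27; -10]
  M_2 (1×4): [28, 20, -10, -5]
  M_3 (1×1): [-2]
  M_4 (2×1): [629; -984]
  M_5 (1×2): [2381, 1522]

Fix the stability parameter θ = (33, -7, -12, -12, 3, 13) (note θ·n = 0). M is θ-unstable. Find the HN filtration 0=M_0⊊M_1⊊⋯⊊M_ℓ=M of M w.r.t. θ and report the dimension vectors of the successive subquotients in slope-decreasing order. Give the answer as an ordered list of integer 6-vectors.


Interval decomposition of M: I[1,2], I[2,2]^2, I[2,6], I[5,5].
HN type (ℓ=4): μ^(1)=13; μ^(2)=3; μ^(3)=-7; μ^(4)=-31/3

((1, 1, 0, 0, 0, 1); (0, 0, 0, 0, 2, 0); (0, 2, 0, 0, 0, 0); (0, 1, 1, 1, 0, 0))


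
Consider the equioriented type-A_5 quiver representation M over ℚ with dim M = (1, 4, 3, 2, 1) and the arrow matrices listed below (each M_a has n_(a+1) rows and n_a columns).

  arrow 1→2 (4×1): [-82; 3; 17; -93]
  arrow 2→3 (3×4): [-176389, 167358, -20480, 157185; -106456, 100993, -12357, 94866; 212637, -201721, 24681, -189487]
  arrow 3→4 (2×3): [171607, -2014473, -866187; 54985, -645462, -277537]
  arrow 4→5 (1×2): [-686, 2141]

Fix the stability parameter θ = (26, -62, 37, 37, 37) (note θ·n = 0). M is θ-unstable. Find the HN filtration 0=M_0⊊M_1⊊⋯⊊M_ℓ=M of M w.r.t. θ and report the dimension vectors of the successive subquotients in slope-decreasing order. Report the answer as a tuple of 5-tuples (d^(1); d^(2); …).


Barcode: M ≅ I[1,3], I[2,2], I[2,4], I[2,5]. HN layers by μ_θ (3 steps, strictly decreasing):
  μ^(1)=37; μ^(2)=-18; μ^(3)=-62

((0, 0, 3, 2, 1); (1, 1, 0, 0, 0); (0, 3, 0, 0, 0))


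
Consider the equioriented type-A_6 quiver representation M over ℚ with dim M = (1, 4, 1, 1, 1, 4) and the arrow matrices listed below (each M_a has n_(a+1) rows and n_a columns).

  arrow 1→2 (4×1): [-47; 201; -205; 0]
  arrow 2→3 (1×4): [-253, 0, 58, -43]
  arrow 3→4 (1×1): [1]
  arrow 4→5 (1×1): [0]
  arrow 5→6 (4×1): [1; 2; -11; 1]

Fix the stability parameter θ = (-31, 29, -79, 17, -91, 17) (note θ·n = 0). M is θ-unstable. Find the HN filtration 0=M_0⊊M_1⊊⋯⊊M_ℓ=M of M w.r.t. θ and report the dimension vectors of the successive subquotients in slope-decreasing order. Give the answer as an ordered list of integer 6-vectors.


Interval decomposition of M: I[1,4], I[2,2]^3, I[5,6], I[6,6]^3.
HN type (ℓ=5): μ^(1)=29; μ^(2)=17; μ^(3)=-25; μ^(4)=-31; μ^(5)=-91

((0, 3, 0, 0, 0, 0); (0, 0, 0, 1, 0, 4); (0, 1, 1, 0, 0, 0); (1, 0, 0, 0, 0, 0); (0, 0, 0, 0, 1, 0))


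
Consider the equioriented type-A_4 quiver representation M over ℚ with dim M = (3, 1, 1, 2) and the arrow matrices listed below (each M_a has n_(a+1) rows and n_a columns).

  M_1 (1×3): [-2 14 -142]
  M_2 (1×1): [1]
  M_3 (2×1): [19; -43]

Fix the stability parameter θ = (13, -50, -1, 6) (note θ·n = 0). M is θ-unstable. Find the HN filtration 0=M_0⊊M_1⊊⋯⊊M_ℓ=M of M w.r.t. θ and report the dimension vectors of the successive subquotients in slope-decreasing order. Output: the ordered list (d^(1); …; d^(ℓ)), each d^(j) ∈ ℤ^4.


Interval decomposition of M: I[1,1]^2, I[1,4], I[4,4].
HN type (ℓ=4): μ^(1)=13; μ^(2)=6; μ^(3)=-1; μ^(4)=-37/2

((2, 0, 0, 0); (0, 0, 0, 2); (0, 0, 1, 0); (1, 1, 0, 0))


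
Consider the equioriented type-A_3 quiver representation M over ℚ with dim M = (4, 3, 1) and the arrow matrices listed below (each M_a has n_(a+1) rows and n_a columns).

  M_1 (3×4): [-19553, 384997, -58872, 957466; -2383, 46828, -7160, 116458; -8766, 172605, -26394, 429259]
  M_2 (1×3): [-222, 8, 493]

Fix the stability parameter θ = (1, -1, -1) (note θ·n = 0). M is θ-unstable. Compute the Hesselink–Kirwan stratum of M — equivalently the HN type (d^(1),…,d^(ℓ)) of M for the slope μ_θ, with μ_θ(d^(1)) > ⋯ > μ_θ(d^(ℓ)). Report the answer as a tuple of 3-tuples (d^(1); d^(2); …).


Barcode: M ≅ I[1,1], I[1,2]^2, I[1,3]. HN layers by μ_θ (3 steps, strictly decreasing):
  μ^(1)=1; μ^(2)=0; μ^(3)=-1/3

((1, 0, 0); (2, 2, 0); (1, 1, 1))


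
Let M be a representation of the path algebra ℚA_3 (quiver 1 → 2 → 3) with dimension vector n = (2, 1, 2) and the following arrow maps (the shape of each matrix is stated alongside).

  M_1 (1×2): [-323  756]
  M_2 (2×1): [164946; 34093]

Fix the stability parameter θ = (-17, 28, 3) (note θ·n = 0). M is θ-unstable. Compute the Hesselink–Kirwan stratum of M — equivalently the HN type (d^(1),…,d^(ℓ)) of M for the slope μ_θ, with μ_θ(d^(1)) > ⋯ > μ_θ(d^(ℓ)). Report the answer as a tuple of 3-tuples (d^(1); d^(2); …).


Interval decomposition of M: I[1,1], I[1,3], I[3,3].
HN type (ℓ=3): μ^(1)=31/2; μ^(2)=3; μ^(3)=-17

((0, 1, 1); (0, 0, 1); (2, 0, 0))


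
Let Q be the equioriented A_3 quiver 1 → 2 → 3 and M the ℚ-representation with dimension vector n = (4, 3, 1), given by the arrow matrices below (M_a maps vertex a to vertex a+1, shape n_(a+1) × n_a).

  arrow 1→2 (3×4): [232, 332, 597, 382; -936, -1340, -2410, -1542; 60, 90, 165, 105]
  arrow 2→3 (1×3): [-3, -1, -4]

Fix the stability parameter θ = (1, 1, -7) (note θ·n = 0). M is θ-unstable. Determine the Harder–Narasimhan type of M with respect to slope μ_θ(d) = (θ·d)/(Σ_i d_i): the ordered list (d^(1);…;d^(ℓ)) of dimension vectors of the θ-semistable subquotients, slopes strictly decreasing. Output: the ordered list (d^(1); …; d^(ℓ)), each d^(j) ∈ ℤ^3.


Barcode: M ≅ I[1,1]^2, I[1,2], I[1,3], I[2,2]. HN layers by μ_θ (2 steps, strictly decreasing):
  μ^(1)=1; μ^(2)=-5/3

((3, 2, 0); (1, 1, 1))


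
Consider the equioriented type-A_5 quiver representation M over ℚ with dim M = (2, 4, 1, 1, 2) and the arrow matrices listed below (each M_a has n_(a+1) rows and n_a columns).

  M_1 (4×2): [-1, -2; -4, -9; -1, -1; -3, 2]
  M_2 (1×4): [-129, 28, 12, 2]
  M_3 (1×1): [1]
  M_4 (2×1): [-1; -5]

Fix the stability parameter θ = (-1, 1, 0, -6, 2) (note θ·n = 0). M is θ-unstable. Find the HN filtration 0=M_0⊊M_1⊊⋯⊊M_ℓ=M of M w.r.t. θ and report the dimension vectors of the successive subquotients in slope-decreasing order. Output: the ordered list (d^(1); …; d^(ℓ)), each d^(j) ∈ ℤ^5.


Interval decomposition of M: I[1,2], I[1,5], I[2,2]^2, I[5,5].
HN type (ℓ=4): μ^(1)=2; μ^(2)=1; μ^(3)=-1; μ^(4)=-3/2

((0, 0, 0, 0, 2); (0, 3, 0, 0, 0); (1, 0, 0, 0, 0); (1, 1, 1, 1, 0))


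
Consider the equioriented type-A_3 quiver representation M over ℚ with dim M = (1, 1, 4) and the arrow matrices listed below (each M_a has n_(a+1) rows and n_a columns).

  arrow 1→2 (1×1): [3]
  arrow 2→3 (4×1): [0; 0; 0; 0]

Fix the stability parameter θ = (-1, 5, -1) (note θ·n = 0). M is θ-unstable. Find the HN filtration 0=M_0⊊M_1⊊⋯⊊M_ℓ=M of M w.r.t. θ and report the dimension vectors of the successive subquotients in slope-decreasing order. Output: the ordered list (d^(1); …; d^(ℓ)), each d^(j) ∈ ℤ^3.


Via rank(M_{q-1}∘⋯∘M_p): M ≅ I[1,2], I[3,3]^4.
μ_θ-semistable layers: μ^(1)=5; μ^(2)=-1

((0, 1, 0); (1, 0, 4))


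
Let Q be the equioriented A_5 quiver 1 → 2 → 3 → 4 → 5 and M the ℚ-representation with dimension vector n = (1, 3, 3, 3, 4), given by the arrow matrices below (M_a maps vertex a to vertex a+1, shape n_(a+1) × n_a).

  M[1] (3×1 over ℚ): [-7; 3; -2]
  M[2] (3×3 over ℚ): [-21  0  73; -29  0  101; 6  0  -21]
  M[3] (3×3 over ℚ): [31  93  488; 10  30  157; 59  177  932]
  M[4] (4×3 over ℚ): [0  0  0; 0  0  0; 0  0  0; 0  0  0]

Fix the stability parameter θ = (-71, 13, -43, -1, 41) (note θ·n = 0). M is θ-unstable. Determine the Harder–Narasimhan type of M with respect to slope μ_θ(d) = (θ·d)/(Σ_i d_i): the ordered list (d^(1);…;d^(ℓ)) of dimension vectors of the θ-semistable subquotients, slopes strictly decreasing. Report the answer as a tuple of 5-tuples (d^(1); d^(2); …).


Via rank(M_{q-1}∘⋯∘M_p): M ≅ I[1,4], I[2,2], I[2,4], I[3,3], I[4,4], I[5,5]^4.
μ_θ-semistable layers: μ^(1)=41; μ^(2)=13; μ^(3)=-1; μ^(4)=-15; μ^(5)=-43; μ^(6)=-71

((0, 0, 0, 0, 4); (0, 1, 0, 0, 0); (0, 0, 0, 3, 0); (0, 2, 2, 0, 0); (0, 0, 1, 0, 0); (1, 0, 0, 0, 0))


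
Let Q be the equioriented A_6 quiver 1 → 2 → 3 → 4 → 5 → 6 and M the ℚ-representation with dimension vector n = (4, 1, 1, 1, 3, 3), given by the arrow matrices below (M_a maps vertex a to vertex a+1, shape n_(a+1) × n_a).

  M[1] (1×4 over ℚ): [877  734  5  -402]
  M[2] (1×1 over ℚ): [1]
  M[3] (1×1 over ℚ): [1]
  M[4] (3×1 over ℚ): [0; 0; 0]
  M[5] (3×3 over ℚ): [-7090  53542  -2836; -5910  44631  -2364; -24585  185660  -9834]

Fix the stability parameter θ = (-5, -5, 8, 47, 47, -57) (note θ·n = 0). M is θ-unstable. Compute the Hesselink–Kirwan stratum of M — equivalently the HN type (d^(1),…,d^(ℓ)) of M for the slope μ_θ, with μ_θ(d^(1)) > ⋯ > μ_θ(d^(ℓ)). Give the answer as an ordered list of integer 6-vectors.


Via rank(M_{q-1}∘⋯∘M_p): M ≅ I[1,1]^3, I[1,4], I[5,5], I[5,6]^2, I[6,6].
μ_θ-semistable layers: μ^(1)=47; μ^(2)=8; μ^(3)=-5; μ^(4)=-57

((0, 0, 0, 1, 1, 0); (0, 0, 1, 0, 0, 0); (4, 1, 0, 0, 2, 2); (0, 0, 0, 0, 0, 1))


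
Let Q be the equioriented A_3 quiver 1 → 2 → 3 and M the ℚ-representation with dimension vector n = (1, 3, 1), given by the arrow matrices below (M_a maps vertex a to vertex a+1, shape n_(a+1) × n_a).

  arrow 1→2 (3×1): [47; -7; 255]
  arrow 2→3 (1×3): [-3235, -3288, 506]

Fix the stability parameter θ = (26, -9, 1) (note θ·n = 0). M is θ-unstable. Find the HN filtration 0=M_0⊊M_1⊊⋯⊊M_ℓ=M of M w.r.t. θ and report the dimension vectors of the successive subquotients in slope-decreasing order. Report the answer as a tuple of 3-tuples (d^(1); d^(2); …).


Barcode: M ≅ I[1,3], I[2,2]^2. HN layers by μ_θ (2 steps, strictly decreasing):
  μ^(1)=6; μ^(2)=-9

((1, 1, 1); (0, 2, 0))


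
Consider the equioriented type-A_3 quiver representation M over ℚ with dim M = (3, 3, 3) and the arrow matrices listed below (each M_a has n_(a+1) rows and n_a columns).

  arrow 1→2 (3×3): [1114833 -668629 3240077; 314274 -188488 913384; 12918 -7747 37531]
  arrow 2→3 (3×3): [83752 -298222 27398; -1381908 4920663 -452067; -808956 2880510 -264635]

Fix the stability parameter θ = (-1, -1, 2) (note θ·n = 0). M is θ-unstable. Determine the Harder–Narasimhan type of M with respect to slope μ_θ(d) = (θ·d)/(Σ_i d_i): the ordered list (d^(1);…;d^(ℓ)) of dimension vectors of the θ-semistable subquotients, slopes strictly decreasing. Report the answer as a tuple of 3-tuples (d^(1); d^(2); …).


Barcode: M ≅ I[1,1], I[1,3]^2, I[2,2], I[3,3]. HN layers by μ_θ (2 steps, strictly decreasing):
  μ^(1)=2; μ^(2)=-1

((0, 0, 3); (3, 3, 0))


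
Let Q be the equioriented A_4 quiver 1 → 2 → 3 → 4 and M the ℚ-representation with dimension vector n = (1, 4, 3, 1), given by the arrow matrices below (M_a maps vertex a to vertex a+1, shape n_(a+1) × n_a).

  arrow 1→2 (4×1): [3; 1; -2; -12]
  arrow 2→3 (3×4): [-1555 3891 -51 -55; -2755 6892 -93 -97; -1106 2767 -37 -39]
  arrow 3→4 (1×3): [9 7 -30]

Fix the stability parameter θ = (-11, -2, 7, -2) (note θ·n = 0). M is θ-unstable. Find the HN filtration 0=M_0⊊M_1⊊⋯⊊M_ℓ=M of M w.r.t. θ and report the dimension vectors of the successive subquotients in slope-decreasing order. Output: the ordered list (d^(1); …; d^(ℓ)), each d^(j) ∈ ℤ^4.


Interval decomposition of M: I[1,4], I[2,2], I[2,3]^2.
HN type (ℓ=4): μ^(1)=7; μ^(2)=5/2; μ^(3)=-2; μ^(4)=-11

((0, 0, 2, 0); (0, 0, 1, 1); (0, 4, 0, 0); (1, 0, 0, 0))


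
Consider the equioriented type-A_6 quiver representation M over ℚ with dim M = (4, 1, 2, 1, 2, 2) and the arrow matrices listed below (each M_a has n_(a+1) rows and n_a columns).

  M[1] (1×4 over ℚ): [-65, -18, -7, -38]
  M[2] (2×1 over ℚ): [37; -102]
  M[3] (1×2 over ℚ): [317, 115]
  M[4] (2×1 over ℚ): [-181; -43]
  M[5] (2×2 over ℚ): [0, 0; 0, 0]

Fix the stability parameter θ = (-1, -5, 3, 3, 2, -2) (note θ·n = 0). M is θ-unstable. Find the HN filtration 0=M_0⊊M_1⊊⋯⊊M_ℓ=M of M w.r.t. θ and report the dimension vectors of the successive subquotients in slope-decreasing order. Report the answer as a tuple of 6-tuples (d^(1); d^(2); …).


Interval decomposition of M: I[1,1]^3, I[1,5], I[3,3], I[5,5], I[6,6]^2.
HN type (ℓ=6): μ^(1)=3; μ^(2)=8/3; μ^(3)=2; μ^(4)=-1; μ^(5)=-2; μ^(6)=-3

((0, 0, 1, 0, 0, 0); (0, 0, 1, 1, 1, 0); (0, 0, 0, 0, 1, 0); (3, 0, 0, 0, 0, 0); (0, 0, 0, 0, 0, 2); (1, 1, 0, 0, 0, 0))


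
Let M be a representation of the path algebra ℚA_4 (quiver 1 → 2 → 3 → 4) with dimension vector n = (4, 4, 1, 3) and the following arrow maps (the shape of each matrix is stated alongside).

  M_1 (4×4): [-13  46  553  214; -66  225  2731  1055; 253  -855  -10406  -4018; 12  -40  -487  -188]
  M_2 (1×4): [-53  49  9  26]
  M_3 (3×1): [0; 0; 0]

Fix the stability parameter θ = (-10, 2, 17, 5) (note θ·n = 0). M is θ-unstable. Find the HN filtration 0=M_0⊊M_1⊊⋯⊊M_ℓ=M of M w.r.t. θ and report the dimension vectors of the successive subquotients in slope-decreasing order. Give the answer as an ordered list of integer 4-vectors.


Interval decomposition of M: I[1,2]^3, I[1,3], I[4,4]^3.
HN type (ℓ=4): μ^(1)=17; μ^(2)=5; μ^(3)=2; μ^(4)=-10

((0, 0, 1, 0); (0, 0, 0, 3); (0, 4, 0, 0); (4, 0, 0, 0))


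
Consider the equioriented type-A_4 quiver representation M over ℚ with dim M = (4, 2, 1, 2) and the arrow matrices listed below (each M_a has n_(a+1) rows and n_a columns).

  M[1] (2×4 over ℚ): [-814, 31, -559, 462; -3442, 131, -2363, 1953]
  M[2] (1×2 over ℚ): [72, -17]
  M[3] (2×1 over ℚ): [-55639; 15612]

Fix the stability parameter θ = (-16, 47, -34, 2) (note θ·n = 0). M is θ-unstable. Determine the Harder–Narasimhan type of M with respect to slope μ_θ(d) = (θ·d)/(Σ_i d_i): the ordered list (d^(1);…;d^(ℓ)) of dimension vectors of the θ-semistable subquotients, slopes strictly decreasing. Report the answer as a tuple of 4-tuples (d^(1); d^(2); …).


Via rank(M_{q-1}∘⋯∘M_p): M ≅ I[1,1]^2, I[1,2], I[1,4], I[4,4].
μ_θ-semistable layers: μ^(1)=47; μ^(2)=5; μ^(3)=2; μ^(4)=-16

((0, 1, 0, 0); (0, 1, 1, 1); (0, 0, 0, 1); (4, 0, 0, 0))


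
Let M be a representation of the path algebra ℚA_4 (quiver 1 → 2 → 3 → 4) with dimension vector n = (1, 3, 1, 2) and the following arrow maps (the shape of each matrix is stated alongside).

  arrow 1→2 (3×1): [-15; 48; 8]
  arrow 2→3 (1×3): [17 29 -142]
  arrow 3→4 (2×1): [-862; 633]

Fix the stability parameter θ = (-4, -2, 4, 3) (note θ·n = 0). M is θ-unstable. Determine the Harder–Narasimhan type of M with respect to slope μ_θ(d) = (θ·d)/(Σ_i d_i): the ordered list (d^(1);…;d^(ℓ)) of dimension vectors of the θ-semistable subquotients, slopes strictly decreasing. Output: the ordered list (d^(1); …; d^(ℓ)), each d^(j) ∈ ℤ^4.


Interval decomposition of M: I[1,4], I[2,2]^2, I[4,4].
HN type (ℓ=4): μ^(1)=7/2; μ^(2)=3; μ^(3)=-2; μ^(4)=-4

((0, 0, 1, 1); (0, 0, 0, 1); (0, 3, 0, 0); (1, 0, 0, 0))


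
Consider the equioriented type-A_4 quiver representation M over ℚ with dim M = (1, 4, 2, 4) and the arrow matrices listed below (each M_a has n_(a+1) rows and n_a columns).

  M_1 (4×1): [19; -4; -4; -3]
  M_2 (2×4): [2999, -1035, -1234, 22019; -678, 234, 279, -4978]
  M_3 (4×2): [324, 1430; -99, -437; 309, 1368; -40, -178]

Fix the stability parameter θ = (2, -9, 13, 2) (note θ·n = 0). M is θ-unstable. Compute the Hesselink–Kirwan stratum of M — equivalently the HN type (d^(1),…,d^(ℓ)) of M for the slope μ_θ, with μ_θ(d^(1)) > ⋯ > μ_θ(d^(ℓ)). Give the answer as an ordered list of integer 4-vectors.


Via rank(M_{q-1}∘⋯∘M_p): M ≅ I[1,2], I[2,2], I[2,4]^2, I[4,4]^2.
μ_θ-semistable layers: μ^(1)=15/2; μ^(2)=2; μ^(3)=-7/2; μ^(4)=-9

((0, 0, 2, 2); (0, 0, 0, 2); (1, 1, 0, 0); (0, 3, 0, 0))


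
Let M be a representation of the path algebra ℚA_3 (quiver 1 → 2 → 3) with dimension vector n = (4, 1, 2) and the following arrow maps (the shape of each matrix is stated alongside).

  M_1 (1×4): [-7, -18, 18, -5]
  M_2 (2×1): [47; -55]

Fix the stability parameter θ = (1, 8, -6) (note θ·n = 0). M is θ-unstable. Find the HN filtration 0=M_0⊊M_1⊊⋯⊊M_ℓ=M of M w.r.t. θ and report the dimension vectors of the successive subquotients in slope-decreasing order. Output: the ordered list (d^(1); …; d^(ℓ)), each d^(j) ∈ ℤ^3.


Barcode: M ≅ I[1,1]^3, I[1,3], I[3,3]. HN layers by μ_θ (2 steps, strictly decreasing):
  μ^(1)=1; μ^(2)=-6

((4, 1, 1); (0, 0, 1))


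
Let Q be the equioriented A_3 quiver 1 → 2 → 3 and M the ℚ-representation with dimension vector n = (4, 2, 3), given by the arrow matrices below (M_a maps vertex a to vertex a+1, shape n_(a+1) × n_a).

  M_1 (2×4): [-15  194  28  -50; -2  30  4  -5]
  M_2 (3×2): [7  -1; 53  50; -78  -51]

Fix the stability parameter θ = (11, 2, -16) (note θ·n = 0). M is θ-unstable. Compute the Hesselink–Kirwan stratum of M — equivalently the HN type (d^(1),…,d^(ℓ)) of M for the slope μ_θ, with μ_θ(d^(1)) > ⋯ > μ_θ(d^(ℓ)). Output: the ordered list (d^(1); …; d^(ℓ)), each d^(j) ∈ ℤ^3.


Interval decomposition of M: I[1,1]^2, I[1,3]^2, I[3,3].
HN type (ℓ=3): μ^(1)=11; μ^(2)=-1; μ^(3)=-16

((2, 0, 0); (2, 2, 2); (0, 0, 1))


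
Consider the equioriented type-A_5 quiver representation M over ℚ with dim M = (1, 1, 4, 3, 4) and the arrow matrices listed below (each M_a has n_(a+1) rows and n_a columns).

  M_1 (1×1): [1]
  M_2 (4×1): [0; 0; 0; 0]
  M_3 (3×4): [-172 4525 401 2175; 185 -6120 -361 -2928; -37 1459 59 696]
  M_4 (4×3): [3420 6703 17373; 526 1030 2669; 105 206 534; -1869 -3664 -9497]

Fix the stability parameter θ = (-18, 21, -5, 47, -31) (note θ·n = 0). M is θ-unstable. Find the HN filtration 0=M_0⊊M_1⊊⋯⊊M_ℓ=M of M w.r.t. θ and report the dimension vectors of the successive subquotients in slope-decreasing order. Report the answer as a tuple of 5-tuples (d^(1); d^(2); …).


Via rank(M_{q-1}∘⋯∘M_p): M ≅ I[1,2], I[3,3], I[3,5]^3, I[5,5].
μ_θ-semistable layers: μ^(1)=21; μ^(2)=8; μ^(3)=-5; μ^(4)=-18; μ^(5)=-31

((0, 1, 0, 0, 0); (0, 0, 0, 3, 3); (0, 0, 4, 0, 0); (1, 0, 0, 0, 0); (0, 0, 0, 0, 1))


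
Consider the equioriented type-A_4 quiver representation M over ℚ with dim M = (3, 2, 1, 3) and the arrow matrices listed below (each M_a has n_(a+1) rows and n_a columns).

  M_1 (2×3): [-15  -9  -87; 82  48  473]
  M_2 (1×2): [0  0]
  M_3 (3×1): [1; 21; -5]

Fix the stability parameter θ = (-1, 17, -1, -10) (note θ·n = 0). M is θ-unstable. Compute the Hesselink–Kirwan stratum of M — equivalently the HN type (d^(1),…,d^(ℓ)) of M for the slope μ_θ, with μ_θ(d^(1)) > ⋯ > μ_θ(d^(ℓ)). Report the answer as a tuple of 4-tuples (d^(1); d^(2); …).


Barcode: M ≅ I[1,1], I[1,2]^2, I[3,4], I[4,4]^2. HN layers by μ_θ (4 steps, strictly decreasing):
  μ^(1)=17; μ^(2)=-1; μ^(3)=-11/2; μ^(4)=-10

((0, 2, 0, 0); (3, 0, 0, 0); (0, 0, 1, 1); (0, 0, 0, 2))


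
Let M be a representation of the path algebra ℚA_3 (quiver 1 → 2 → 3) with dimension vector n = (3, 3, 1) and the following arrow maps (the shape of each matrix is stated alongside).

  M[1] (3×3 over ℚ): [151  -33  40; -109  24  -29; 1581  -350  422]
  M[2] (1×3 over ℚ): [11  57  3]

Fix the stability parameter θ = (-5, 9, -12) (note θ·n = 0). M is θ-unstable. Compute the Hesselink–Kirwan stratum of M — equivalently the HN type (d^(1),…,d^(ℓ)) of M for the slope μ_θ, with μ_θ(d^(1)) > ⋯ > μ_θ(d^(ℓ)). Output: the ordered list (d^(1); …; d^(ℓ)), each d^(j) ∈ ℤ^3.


Barcode: M ≅ I[1,2]^2, I[1,3]. HN layers by μ_θ (3 steps, strictly decreasing):
  μ^(1)=9; μ^(2)=-3/2; μ^(3)=-5

((0, 2, 0); (0, 1, 1); (3, 0, 0))


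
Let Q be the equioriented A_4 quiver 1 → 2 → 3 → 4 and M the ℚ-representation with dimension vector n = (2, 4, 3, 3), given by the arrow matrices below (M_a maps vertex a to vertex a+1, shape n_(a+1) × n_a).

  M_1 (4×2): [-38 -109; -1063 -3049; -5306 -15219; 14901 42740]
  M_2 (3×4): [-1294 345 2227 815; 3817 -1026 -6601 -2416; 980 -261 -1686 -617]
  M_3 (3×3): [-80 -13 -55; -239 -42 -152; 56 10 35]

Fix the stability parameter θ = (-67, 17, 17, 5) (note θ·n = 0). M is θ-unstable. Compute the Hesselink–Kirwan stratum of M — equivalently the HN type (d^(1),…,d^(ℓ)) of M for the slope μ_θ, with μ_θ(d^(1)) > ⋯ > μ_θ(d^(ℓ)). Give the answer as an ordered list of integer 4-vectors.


Barcode: M ≅ I[1,4]^2, I[2,2], I[2,4]. HN layers by μ_θ (3 steps, strictly decreasing):
  μ^(1)=17; μ^(2)=13; μ^(3)=-67

((0, 1, 0, 0); (0, 3, 3, 3); (2, 0, 0, 0))


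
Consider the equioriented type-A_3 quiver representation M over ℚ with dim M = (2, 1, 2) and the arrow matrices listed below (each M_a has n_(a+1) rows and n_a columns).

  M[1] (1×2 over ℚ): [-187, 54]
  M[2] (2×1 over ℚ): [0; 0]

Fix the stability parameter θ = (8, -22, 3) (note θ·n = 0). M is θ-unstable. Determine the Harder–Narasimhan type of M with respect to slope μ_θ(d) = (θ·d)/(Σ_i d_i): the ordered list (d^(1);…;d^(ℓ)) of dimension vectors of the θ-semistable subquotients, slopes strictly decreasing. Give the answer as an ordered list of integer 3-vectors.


Interval decomposition of M: I[1,1], I[1,2], I[3,3]^2.
HN type (ℓ=3): μ^(1)=8; μ^(2)=3; μ^(3)=-7

((1, 0, 0); (0, 0, 2); (1, 1, 0))


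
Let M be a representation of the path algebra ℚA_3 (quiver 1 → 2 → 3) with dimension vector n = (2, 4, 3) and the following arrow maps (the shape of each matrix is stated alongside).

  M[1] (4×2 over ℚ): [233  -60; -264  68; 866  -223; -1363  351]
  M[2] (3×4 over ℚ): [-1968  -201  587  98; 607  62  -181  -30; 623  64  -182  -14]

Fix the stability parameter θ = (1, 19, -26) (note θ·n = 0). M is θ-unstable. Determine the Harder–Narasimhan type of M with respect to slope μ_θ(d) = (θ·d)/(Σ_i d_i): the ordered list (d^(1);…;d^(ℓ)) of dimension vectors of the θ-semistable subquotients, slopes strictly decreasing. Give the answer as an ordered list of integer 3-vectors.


Interval decomposition of M: I[1,3]^2, I[2,2], I[2,3].
HN type (ℓ=3): μ^(1)=19; μ^(2)=-2; μ^(3)=-7/2

((0, 1, 0); (2, 2, 2); (0, 1, 1))


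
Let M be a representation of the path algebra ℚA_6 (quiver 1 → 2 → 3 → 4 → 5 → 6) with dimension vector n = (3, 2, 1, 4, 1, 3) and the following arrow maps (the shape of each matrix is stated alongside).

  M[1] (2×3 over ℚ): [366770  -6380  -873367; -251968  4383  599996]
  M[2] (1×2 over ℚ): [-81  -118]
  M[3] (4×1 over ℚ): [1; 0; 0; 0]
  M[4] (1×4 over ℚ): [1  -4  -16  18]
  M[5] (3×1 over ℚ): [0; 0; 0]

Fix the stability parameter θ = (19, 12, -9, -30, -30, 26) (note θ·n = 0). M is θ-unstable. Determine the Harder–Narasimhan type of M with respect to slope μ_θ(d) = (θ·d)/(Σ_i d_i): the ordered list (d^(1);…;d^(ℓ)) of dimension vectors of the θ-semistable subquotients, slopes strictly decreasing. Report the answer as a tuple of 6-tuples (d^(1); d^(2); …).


Via rank(M_{q-1}∘⋯∘M_p): M ≅ I[1,1], I[1,2], I[1,5], I[4,4]^3, I[6,6]^3.
μ_θ-semistable layers: μ^(1)=26; μ^(2)=19; μ^(3)=31/2; μ^(4)=-38/5; μ^(5)=-30

((0, 0, 0, 0, 0, 3); (1, 0, 0, 0, 0, 0); (1, 1, 0, 0, 0, 0); (1, 1, 1, 1, 1, 0); (0, 0, 0, 3, 0, 0))


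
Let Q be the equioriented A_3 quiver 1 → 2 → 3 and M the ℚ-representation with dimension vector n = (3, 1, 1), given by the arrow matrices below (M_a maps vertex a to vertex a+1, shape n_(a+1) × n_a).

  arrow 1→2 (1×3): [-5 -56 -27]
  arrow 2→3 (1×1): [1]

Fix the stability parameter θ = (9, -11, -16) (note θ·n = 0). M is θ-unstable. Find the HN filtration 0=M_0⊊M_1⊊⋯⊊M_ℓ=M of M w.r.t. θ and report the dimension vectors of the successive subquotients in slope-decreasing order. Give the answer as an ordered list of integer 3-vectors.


Via rank(M_{q-1}∘⋯∘M_p): M ≅ I[1,1]^2, I[1,3].
μ_θ-semistable layers: μ^(1)=9; μ^(2)=-6

((2, 0, 0); (1, 1, 1))


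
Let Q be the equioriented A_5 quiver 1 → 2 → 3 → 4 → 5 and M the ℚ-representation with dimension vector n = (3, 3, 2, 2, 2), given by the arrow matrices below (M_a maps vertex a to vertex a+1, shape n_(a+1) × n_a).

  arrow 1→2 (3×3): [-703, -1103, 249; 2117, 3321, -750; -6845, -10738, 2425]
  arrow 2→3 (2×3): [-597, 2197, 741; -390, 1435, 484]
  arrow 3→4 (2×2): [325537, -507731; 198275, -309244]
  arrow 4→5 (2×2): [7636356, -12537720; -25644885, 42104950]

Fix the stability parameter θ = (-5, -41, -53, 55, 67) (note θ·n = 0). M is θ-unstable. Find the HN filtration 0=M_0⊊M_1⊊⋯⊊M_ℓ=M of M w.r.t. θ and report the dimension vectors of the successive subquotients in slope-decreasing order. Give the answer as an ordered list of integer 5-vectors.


Via rank(M_{q-1}∘⋯∘M_p): M ≅ I[1,2], I[1,4], I[1,5], I[5,5].
μ_θ-semistable layers: μ^(1)=67; μ^(2)=55; μ^(3)=-23; μ^(4)=-33

((0, 0, 0, 0, 2); (0, 0, 0, 2, 0); (1, 1, 0, 0, 0); (2, 2, 2, 0, 0))


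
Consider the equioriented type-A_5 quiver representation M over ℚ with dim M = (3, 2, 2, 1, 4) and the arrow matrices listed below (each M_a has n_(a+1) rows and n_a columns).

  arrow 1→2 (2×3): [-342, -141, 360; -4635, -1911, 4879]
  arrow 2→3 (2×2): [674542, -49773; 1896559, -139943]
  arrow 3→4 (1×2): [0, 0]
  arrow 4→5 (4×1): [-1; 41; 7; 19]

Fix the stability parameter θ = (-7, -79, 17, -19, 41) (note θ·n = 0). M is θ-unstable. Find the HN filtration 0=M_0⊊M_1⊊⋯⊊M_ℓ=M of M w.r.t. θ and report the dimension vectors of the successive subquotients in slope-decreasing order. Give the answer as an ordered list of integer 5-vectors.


Via rank(M_{q-1}∘⋯∘M_p): M ≅ I[1,1], I[1,3]^2, I[4,5], I[5,5]^3.
μ_θ-semistable layers: μ^(1)=41; μ^(2)=17; μ^(3)=-7; μ^(4)=-19; μ^(5)=-43

((0, 0, 0, 0, 4); (0, 0, 2, 0, 0); (1, 0, 0, 0, 0); (0, 0, 0, 1, 0); (2, 2, 0, 0, 0))


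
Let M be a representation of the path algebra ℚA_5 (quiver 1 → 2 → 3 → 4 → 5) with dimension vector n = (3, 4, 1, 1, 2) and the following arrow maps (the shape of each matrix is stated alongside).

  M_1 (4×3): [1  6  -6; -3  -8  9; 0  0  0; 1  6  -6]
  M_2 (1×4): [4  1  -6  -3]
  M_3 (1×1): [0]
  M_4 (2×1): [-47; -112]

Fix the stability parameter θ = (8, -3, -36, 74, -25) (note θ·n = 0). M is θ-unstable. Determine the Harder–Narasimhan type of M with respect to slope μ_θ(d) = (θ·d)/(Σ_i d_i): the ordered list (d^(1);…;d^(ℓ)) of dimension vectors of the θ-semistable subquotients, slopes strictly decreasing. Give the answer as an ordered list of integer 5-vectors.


Via rank(M_{q-1}∘⋯∘M_p): M ≅ I[1,1], I[1,2], I[1,3], I[2,2]^2, I[4,5], I[5,5].
μ_θ-semistable layers: μ^(1)=49/2; μ^(2)=8; μ^(3)=5/2; μ^(4)=-3; μ^(5)=-31/3; μ^(6)=-25

((0, 0, 0, 1, 1); (1, 0, 0, 0, 0); (1, 1, 0, 0, 0); (0, 2, 0, 0, 0); (1, 1, 1, 0, 0); (0, 0, 0, 0, 1))


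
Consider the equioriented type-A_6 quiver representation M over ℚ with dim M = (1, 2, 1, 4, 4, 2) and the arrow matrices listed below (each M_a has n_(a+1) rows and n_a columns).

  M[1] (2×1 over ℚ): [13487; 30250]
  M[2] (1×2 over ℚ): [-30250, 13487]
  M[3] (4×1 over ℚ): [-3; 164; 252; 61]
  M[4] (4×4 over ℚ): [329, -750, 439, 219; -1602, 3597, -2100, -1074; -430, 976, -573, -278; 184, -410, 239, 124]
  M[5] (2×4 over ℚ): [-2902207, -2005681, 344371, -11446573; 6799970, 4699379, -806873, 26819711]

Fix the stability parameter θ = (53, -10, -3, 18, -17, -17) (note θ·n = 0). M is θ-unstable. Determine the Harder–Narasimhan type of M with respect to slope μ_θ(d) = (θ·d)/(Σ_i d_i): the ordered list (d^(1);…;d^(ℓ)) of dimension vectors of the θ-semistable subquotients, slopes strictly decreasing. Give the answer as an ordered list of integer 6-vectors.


Interval decomposition of M: I[1,2], I[2,4], I[4,5], I[4,6]^2, I[5,5].
HN type (ℓ=7): μ^(1)=43/2; μ^(2)=18; μ^(3)=1/2; μ^(4)=-3; μ^(5)=-16/3; μ^(6)=-10; μ^(7)=-17

((1, 1, 0, 0, 0, 0); (0, 0, 0, 1, 0, 0); (0, 0, 0, 1, 1, 0); (0, 0, 1, 0, 0, 0); (0, 0, 0, 2, 2, 2); (0, 1, 0, 0, 0, 0); (0, 0, 0, 0, 1, 0))


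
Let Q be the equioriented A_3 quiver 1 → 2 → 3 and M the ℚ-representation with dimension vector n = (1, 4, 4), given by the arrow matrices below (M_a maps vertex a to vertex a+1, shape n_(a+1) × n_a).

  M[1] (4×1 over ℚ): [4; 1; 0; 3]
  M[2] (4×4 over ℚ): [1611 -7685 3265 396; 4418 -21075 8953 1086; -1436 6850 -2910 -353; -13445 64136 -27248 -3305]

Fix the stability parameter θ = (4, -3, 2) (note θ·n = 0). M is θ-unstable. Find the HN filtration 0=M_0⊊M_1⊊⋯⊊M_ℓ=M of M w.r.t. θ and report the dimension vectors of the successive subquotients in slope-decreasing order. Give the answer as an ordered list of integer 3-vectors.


Via rank(M_{q-1}∘⋯∘M_p): M ≅ I[1,3], I[2,3]^3.
μ_θ-semistable layers: μ^(1)=2; μ^(2)=1/2; μ^(3)=-3

((0, 0, 4); (1, 1, 0); (0, 3, 0))
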